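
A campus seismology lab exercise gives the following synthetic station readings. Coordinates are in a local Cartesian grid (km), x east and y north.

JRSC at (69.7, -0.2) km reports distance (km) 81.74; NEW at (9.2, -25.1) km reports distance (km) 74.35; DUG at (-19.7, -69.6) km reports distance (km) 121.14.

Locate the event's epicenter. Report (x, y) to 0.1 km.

x ≈ 4.5 km, y ≈ 49.1 km

Circle about each station: (x − 69.7)² + (y + 0.2)² = 81.74²; (x − 9.2)² + (y + 25.1)² = 74.35²; (x + 19.7)² + (y + 69.6)² = 121.14².
Subtracting pairs of circle equations eliminates x²+y² and gives linear equations (the radical axes):
-121.0 x − 49.8 y = -2989.97
-178.8 x − 138.8 y = -7619.35
Solving the 2×2 system: x ≈ 4.5, y ≈ 49.1 km.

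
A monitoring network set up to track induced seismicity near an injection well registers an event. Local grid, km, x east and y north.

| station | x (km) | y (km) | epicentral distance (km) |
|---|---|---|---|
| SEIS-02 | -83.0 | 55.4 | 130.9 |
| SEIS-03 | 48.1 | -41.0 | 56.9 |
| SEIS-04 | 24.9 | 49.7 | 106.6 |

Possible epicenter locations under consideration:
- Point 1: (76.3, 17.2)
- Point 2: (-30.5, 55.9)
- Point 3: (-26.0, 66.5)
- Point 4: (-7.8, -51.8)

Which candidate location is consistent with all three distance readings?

For each candidate, compare |candidate − station| to the reported distance:
Point 1: residuals SEIS-02 32.9, SEIS-03 7.8, SEIS-04 45.8 → max 45.8 km
Point 2: residuals SEIS-02 78.4, SEIS-03 67.9, SEIS-04 50.9 → max 78.4 km
Point 3: residuals SEIS-02 72.8, SEIS-03 73.7, SEIS-04 53.0 → max 73.7 km
Point 4: residuals SEIS-02 0.0, SEIS-03 0.0, SEIS-04 0.0 → max 0.0 km
Only Point 4 has all residuals ≈ 0.

Point 4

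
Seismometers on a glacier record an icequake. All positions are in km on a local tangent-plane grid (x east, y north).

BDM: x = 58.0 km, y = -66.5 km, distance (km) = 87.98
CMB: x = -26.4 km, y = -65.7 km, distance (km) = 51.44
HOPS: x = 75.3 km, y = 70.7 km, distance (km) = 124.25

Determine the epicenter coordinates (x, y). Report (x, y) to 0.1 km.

-13.9 km east, -15.8 km north

Circle about each station: (x − 58.0)² + (y + 66.5)² = 87.98²; (x + 26.4)² + (y + 65.7)² = 51.44²; (x − 75.3)² + (y − 70.7)² = 124.25².
Subtracting the BDM equation from the CMB and HOPS equations removes the quadratic terms:
-168.8 x + 1.6 y = 2321.61
34.6 x + 274.4 y = -4815.25
Solving the 2×2 system: x ≈ -13.9, y ≈ -15.8 km.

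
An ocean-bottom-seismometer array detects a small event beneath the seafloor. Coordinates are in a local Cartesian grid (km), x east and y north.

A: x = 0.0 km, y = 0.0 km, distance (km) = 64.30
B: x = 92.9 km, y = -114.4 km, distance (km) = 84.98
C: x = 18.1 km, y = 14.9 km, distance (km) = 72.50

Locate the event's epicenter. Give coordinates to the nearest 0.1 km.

x ≈ 30.7 km, y ≈ -56.5 km

Circle about each station: x² + y² = 64.30²; (x − 92.9)² + (y + 114.4)² = 84.98²; (x − 18.1)² + (y − 14.9)² = 72.50².
Subtracting pairs of circle equations eliminates x²+y² and gives linear equations (the radical axes):
185.8 x − 228.8 y = 18630.66
36.2 x + 29.8 y = -572.14
Solving the 2×2 system: x ≈ 30.7, y ≈ -56.5 km.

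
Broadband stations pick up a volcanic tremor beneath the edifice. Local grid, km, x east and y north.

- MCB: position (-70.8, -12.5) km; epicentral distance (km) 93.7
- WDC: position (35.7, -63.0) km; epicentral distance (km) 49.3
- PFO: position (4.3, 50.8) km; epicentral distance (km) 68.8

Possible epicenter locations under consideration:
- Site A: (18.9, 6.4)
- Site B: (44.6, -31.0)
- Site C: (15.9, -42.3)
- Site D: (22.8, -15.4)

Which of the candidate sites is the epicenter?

Site D

For each candidate, compare |candidate − station| to the reported distance:
Site A: residuals MCB 2.0, WDC 22.1, PFO 22.1 → max 22.1 km
Site B: residuals MCB 23.2, WDC 16.1, PFO 22.4 → max 23.2 km
Site C: residuals MCB 2.0, WDC 20.7, PFO 25.0 → max 25.0 km
Site D: residuals MCB 0.1, WDC 0.0, PFO 0.1 → max 0.1 km
Only Site D has all residuals ≈ 0.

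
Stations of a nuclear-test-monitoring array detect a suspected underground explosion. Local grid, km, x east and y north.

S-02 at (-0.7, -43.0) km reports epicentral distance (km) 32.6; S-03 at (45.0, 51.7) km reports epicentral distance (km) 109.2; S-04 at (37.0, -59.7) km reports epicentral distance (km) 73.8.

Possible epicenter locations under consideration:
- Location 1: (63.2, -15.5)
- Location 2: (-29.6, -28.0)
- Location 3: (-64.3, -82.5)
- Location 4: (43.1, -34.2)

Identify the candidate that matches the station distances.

For each candidate, compare |candidate − station| to the reported distance:
Location 1: residuals S-02 37.0, S-03 39.6, S-04 22.4 → max 39.6 km
Location 2: residuals S-02 0.0, S-03 0.0, S-04 0.0 → max 0.0 km
Location 3: residuals S-02 42.3, S-03 63.9, S-04 30.0 → max 63.9 km
Location 4: residuals S-02 12.1, S-03 23.3, S-04 47.6 → max 47.6 km
Only Location 2 has all residuals ≈ 0.

Location 2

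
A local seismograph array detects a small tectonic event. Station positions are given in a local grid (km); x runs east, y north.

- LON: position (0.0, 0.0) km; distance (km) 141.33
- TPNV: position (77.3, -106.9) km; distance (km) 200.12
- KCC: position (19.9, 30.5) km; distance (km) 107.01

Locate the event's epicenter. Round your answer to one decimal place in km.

Circle about each station: x² + y² = 141.33²; (x − 77.3)² + (y + 106.9)² = 200.12²; (x − 19.9)² + (y − 30.5)² = 107.01².
Subtracting pairs of circle equations eliminates x²+y² and gives linear equations (the radical axes):
154.6 x − 213.8 y = -2670.95
39.8 x + 61.0 y = 9849.29
Solving the 2×2 system: x ≈ 108.3, y ≈ 90.8 km.
Check against LON (with the unrounded x, y): √(x²+y²) = 141.33 ≈ 141.33 km. ✓

(108.3, 90.8)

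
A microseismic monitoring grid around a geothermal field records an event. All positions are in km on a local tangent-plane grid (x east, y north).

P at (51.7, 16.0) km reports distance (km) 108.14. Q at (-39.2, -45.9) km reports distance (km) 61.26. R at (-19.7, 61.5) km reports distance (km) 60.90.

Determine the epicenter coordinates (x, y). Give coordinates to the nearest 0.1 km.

x ≈ -56.4 km, y ≈ 12.9 km

Circle about each station: (x − 51.7)² + (y − 16.0)² = 108.14²; (x + 39.2)² + (y + 45.9)² = 61.26²; (x + 19.7)² + (y − 61.5)² = 60.90².
Subtracting the P equation from the Q and R equations removes the quadratic terms:
-181.8 x − 123.8 y = 8656.03
-142.8 x + 91.0 y = 9226.90
Solving the 2×2 system: x ≈ -56.4, y ≈ 12.9 km.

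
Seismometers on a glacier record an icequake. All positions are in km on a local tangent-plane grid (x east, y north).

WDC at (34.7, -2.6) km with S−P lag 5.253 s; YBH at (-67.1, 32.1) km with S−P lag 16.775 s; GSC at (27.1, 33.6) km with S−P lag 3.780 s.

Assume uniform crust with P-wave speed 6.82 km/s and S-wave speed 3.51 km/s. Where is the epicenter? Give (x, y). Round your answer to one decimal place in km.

(54.2, 30.0)

Distance from S−P lag: d = Δt · v_P v_S / (v_P − v_S) = Δt · (6.82·3.51)/(6.82−3.51) ≈ 7.2321·Δt.
So d_WDC = 37.99, d_YBH = 121.32, d_GSC = 27.34 km.
Circle about each station: (x − 34.7)² + (y + 2.6)² = 37.99²; (x + 67.1)² + (y − 32.1)² = 121.32²; (x − 27.1)² + (y − 33.6)² = 27.34².
Subtracting pairs of circle equations eliminates x²+y² and gives linear equations (the radical axes):
-203.6 x + 69.4 y = -8953.33
-15.2 x + 72.4 y = 1348.28
Solving the 2×2 system: x ≈ 54.2, y ≈ 30.0 km.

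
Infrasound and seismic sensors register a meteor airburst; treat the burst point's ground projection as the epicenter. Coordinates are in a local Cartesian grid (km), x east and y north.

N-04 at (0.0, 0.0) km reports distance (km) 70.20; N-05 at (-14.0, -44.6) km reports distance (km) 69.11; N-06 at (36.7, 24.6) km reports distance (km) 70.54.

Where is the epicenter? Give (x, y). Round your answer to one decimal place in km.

(55.1, -43.5)

Circle about each station: x² + y² = 70.20²; (x + 14.0)² + (y + 44.6)² = 69.11²; (x − 36.7)² + (y − 24.6)² = 70.54².
Subtracting the N-04 equation from the N-05 and N-06 equations removes the quadratic terms:
-28.0 x − 89.2 y = 2337.01
73.4 x + 49.2 y = 1904.20
Solving the 2×2 system: x ≈ 55.1, y ≈ -43.5 km.
Check against N-04 (with the unrounded x, y): √(x²+y²) = 70.20 ≈ 70.20 km. ✓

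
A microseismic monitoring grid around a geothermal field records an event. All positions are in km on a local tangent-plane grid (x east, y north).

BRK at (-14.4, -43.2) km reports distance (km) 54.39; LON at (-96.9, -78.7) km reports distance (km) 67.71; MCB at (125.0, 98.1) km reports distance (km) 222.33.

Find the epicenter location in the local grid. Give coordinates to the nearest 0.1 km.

-63.5 km east, -19.8 km north

Circle about each station: (x + 14.4)² + (y + 43.2)² = 54.39²; (x + 96.9)² + (y + 78.7)² = 67.71²; (x − 125.0)² + (y − 98.1)² = 222.33².
Subtracting pairs of circle equations eliminates x²+y² and gives linear equations (the radical axes):
-165.0 x − 71.0 y = 11883.33
278.8 x + 282.6 y = -23297.35
Solving the 2×2 system: x ≈ -63.5, y ≈ -19.8 km.
Check against BRK (with the unrounded x, y): √((x + 14.4)²+(y + 43.2)²) = 54.40 ≈ 54.39 km. ✓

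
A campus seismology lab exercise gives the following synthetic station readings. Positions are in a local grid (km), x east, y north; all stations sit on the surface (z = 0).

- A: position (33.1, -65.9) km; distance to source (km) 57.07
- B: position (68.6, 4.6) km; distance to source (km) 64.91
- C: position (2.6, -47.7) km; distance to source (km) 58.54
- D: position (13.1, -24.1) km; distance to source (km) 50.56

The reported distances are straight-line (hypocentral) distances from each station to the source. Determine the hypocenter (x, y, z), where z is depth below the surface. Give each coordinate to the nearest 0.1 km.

Each station gives a sphere (x−x_i)² + (y−y_i)² + z² = d_i² (stations at z=0).
Subtracting the A sphere from B and C: z² cancels, leaving linear equations in x and y:
71.0 x + 141.0 y = -1667.62
-61.0 x + 36.4 y = -3326.32
Solving: x ≈ 36.504, y ≈ -30.208 km (keep extra digits for the depth step; rounded: 36.5, -30.2).
Then from the A sphere: z² = 57.07² − (x − 33.1)² − (y + 65.9)² with x = 36.504, y = -30.208, so z ≈ 44.401 ≈ 44.4 km.

(36.5, -30.2, 44.4)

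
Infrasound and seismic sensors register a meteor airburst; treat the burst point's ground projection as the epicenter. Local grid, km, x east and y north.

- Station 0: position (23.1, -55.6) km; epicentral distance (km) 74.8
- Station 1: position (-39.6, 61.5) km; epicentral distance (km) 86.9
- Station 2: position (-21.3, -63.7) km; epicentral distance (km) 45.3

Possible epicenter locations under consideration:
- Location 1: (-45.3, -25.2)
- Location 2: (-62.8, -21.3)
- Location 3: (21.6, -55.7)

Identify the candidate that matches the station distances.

Location 1

For each candidate, compare |candidate − station| to the reported distance:
Location 1: residuals Station 0 0.1, Station 1 0.0, Station 2 0.1 → max 0.1 km
Location 2: residuals Station 0 17.7, Station 1 0.9, Station 2 14.0 → max 17.7 km
Location 3: residuals Station 0 73.3, Station 1 45.3, Station 2 1.7 → max 73.3 km
Only Location 1 has all residuals ≈ 0.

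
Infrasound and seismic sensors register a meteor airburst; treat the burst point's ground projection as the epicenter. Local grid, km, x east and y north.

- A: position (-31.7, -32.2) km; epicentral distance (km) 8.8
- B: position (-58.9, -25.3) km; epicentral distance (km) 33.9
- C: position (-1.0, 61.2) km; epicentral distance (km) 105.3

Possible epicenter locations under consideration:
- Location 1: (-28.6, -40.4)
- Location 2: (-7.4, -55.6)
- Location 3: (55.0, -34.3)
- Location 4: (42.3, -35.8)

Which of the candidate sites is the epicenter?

For each candidate, compare |candidate − station| to the reported distance:
Location 1: residuals A 0.0, B 0.0, C 0.0 → max 0.0 km
Location 2: residuals A 24.9, B 25.9, C 11.7 → max 25.9 km
Location 3: residuals A 77.9, B 80.4, C 5.4 → max 80.4 km
Location 4: residuals A 65.3, B 67.8, C 0.9 → max 67.8 km
Only Location 1 has all residuals ≈ 0.

Location 1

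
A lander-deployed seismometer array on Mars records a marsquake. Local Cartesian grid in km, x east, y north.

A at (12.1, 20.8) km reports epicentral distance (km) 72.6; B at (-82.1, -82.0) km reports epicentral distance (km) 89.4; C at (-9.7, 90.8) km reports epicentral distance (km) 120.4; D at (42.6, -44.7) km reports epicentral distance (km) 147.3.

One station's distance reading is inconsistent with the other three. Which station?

Solve using three stations at a time. Using B, C, D (subtract circle equations pairwise → linear system) gives (x, y) ≈ (-95.6, 6.4).
Distances from that point to each station vs reported:
  A: calculated 108.6 vs reported 72.6 → residual 36.0 km
  B: calculated 89.4 vs reported 89.4 → residual 0.0 km
  C: calculated 120.4 vs reported 120.4 → residual 0.0 km
  D: calculated 147.3 vs reported 147.3 → residual 0.0 km
B, C, D are mutually consistent (residuals ≈ 0); A is off by 36.0 km.

A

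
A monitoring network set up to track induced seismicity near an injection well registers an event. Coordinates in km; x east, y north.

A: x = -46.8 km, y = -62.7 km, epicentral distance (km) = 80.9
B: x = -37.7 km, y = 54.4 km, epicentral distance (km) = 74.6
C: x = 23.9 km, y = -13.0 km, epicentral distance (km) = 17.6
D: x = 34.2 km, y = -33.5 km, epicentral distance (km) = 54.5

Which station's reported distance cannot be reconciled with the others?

Solve using three stations at a time. Using A, B, C (subtract circle equations pairwise → linear system) gives (x, y) ≈ (8.8, -3.9).
Distances from that point to each station vs reported:
  A: calculated 80.9 vs reported 80.9 → residual 0.0 km
  B: calculated 74.6 vs reported 74.6 → residual 0.0 km
  C: calculated 17.6 vs reported 17.6 → residual 0.0 km
  D: calculated 39.0 vs reported 54.5 → residual 15.5 km
A, B, C are mutually consistent (residuals ≈ 0); D is off by 15.5 km.

D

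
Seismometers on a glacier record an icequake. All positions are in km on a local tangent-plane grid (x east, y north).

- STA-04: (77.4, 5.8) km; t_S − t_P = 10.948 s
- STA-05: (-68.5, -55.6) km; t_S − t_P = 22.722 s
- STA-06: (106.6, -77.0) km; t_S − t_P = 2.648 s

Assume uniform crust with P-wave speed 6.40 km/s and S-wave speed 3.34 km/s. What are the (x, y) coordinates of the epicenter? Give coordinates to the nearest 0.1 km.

Distance from S−P lag: d = Δt · v_P v_S / (v_P − v_S) = Δt · (6.40·3.34)/(6.40−3.34) ≈ 6.9856·Δt.
So d_STA-04 = 76.48, d_STA-05 = 158.73, d_STA-06 = 18.50 km.
Circle about each station: (x − 77.4)² + (y − 5.8)² = 76.48²; (x + 68.5)² + (y + 55.6)² = 158.73²; (x − 106.6)² + (y + 77.0)² = 18.50².
Subtracting pairs of circle equations eliminates x²+y² and gives linear equations (the radical axes):
-291.8 x − 122.8 y = -17586.81
58.4 x − 165.6 y = 16775.10
Solving the 2×2 system: x ≈ 89.6, y ≈ -69.7 km.
Check against STA-04 (with the unrounded x, y): √((x − 77.4)²+(y − 5.8)²) = 76.48 ≈ 76.48 km. ✓

x ≈ 89.6 km, y ≈ -69.7 km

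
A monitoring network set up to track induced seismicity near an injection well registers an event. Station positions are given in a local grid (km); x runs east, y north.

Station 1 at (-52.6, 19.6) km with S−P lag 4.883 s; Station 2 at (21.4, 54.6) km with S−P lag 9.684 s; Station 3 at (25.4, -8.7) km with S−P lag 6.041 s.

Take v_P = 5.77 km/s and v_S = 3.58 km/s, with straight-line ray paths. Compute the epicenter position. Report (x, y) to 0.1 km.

-30.3 km east, -20.7 km north

Distance from S−P lag: d = Δt · v_P v_S / (v_P − v_S) = Δt · (5.77·3.58)/(5.77−3.58) ≈ 9.4322·Δt.
So d_Station 1 = 46.06, d_Station 2 = 91.34, d_Station 3 = 56.98 km.
Circle about each station: (x + 52.6)² + (y − 19.6)² = 46.06²; (x − 21.4)² + (y − 54.6)² = 91.34²; (x − 25.4)² + (y + 8.7)² = 56.98².
Subtracting the Station 1 equation from the Station 2 and Station 3 equations removes the quadratic terms:
148.0 x + 70.0 y = -5933.27
156.0 x − 56.6 y = -3555.27
Solving the 2×2 system: x ≈ -30.3, y ≈ -20.7 km.
Check against Station 1 (with the unrounded x, y): √((x + 52.6)²+(y − 19.6)²) = 46.06 ≈ 46.06 km. ✓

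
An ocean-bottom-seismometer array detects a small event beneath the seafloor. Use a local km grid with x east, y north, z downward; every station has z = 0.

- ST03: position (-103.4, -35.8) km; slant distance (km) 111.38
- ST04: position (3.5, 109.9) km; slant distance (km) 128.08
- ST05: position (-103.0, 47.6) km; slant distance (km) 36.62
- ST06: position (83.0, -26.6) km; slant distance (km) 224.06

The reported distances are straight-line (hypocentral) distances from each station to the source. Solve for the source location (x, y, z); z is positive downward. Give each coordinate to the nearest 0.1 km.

Each station gives a sphere (x−x_i)² + (y−y_i)² + z² = d_i² (stations at z=0).
Subtracting the ST03 sphere from ST04 and ST05: z² cancels, leaving linear equations in x and y:
213.8 x + 291.4 y = -3881.92
0.8 x + 166.8 y = 11966.04
Solving: x ≈ -116.697, y ≈ 72.299 km (keep extra digits for the depth step; rounded: -116.7, 72.3).
Then from the ST03 sphere: z² = 111.38² − (x + 103.4)² − (y + 35.8)² with x = -116.697, y = 72.299, so z ≈ 23.309 ≈ 23.3 km.

(-116.7, 72.3, 23.3)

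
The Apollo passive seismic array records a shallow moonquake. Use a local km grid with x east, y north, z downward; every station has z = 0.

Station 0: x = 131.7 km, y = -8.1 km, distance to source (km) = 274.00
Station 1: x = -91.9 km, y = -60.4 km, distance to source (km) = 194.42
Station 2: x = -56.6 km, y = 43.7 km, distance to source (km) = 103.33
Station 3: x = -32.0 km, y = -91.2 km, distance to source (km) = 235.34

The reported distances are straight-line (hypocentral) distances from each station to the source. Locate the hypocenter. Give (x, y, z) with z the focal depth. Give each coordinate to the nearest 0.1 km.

Each station gives a sphere (x−x_i)² + (y−y_i)² + z² = d_i² (stations at z=0).
Subtracting the Station 0 sphere from Station 1 and Station 2: z² cancels, leaving linear equations in x and y:
-447.2 x − 104.6 y = 31960.13
-376.6 x + 103.6 y = 52101.66
Solving: x ≈ -102.201, y ≈ 131.397 km (keep extra digits for the depth step; rounded: -102.2, 131.4).
Then from the Station 0 sphere: z² = 274.00² − (x − 131.7)² − (y + 8.1)² with x = -102.201, y = 131.397, so z ≈ 30.115 ≈ 30.1 km.

x ≈ -102.2 km, y ≈ 131.4 km, depth ≈ 30.1 km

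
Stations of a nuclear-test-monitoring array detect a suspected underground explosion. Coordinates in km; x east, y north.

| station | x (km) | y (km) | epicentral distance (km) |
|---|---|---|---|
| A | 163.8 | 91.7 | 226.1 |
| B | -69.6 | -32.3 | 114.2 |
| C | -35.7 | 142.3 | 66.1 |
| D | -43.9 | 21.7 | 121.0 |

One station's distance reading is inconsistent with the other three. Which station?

Solve using three stations at a time. Using A, B, C (subtract circle equations pairwise → linear system) gives (x, y) ≈ (-62.1, 81.7).
Distances from that point to each station vs reported:
  A: calculated 226.1 vs reported 226.1 → residual 0.0 km
  B: calculated 114.2 vs reported 114.2 → residual 0.0 km
  C: calculated 66.1 vs reported 66.1 → residual 0.0 km
  D: calculated 62.7 vs reported 121.0 → residual 58.3 km
A, B, C are mutually consistent (residuals ≈ 0); D is off by 58.3 km.

D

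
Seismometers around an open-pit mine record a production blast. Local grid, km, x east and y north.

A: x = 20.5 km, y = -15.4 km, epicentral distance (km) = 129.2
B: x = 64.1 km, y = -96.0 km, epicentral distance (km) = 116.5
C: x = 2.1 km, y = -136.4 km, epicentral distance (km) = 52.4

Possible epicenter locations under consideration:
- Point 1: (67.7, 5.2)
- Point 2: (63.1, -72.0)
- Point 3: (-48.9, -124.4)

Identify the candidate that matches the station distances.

Point 3

For each candidate, compare |candidate − station| to the reported distance:
Point 1: residuals A 77.7, B 15.2, C 103.7 → max 103.7 km
Point 2: residuals A 58.4, B 92.5, C 36.3 → max 92.5 km
Point 3: residuals A 0.0, B 0.0, C 0.0 → max 0.0 km
Only Point 3 has all residuals ≈ 0.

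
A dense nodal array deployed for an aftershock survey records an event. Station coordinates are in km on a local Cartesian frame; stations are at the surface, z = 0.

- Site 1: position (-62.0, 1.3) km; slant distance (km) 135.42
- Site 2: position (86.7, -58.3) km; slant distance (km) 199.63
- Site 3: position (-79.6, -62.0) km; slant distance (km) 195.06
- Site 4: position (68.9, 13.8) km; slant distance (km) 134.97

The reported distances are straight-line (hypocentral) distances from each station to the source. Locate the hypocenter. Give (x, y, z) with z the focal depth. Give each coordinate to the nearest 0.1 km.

Each station gives a sphere (x−x_i)² + (y−y_i)² + z² = d_i² (stations at z=0).
Subtracting the Site 1 sphere from Site 2 and Site 3: z² cancels, leaving linear equations in x and y:
297.4 x − 119.2 y = -14443.47
-35.2 x − 126.6 y = -13375.36
Solving: x ≈ -5.597, y ≈ 107.207 km (keep extra digits for the depth step; rounded: -5.6, 107.2).
Then from the Site 1 sphere: z² = 135.42² − (x + 62.0)² − (y − 1.3)² with x = -5.597, y = 107.207, so z ≈ 62.777 ≈ 62.8 km.
Check against Site 4 (with the unrounded solution): distance 134.97 ≈ 134.97 km. ✓

x ≈ -5.6 km, y ≈ 107.2 km, depth ≈ 62.8 km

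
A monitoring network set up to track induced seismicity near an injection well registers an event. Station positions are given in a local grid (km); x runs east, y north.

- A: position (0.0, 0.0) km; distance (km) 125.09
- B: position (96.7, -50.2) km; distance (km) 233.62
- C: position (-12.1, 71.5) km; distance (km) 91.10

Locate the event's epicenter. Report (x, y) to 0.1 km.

(-103.2, 70.7)

Circle about each station: x² + y² = 125.09²; (x − 96.7)² + (y + 50.2)² = 233.62²; (x + 12.1)² + (y − 71.5)² = 91.10².
Subtracting the A equation from the B and C equations removes the quadratic terms:
193.4 x − 100.4 y = -27059.87
-24.2 x + 143.0 y = 12606.96
Solving the 2×2 system: x ≈ -103.2, y ≈ 70.7 km.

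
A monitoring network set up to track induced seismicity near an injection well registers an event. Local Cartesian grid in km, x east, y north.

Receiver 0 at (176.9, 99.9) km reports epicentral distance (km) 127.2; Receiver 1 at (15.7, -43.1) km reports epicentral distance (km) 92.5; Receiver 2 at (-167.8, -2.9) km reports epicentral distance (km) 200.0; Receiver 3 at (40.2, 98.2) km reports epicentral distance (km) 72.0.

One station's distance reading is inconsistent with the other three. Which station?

Receiver 2

Solve using three stations at a time. Using Receiver 0, Receiver 1, Receiver 3 (subtract circle equations pairwise → linear system) gives (x, y) ≈ (69.2, 32.3).
Distances from that point to each station vs reported:
  Receiver 0: calculated 127.2 vs reported 127.2 → residual 0.0 km
  Receiver 1: calculated 92.5 vs reported 92.5 → residual 0.0 km
  Receiver 2: calculated 239.6 vs reported 200.0 → residual 39.6 km
  Receiver 3: calculated 71.9 vs reported 72.0 → residual 0.1 km
Receiver 0, Receiver 1, Receiver 3 are mutually consistent (residuals ≈ 0); Receiver 2 is off by 39.6 km.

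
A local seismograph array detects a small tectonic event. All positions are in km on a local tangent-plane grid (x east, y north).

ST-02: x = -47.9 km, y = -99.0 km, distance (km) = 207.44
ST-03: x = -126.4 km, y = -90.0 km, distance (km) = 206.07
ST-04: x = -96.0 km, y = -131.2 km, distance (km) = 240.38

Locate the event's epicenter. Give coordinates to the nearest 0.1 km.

Circle about each station: (x + 47.9)² + (y + 99.0)² = 207.44²; (x + 126.4)² + (y + 90.0)² = 206.07²; (x + 96.0)² + (y + 131.2)² = 240.38².
Subtracting pairs of circle equations eliminates x²+y² and gives linear equations (the radical axes):
-157.0 x + 18.0 y = 12548.06
-96.2 x − 64.4 y = -417.16
Solving the 2×2 system: x ≈ -67.6, y ≈ 107.5 km.
Check against ST-02 (with the unrounded x, y): √((x + 47.9)²+(y + 99.0)²) = 207.40 ≈ 207.44 km. ✓

(-67.6, 107.5)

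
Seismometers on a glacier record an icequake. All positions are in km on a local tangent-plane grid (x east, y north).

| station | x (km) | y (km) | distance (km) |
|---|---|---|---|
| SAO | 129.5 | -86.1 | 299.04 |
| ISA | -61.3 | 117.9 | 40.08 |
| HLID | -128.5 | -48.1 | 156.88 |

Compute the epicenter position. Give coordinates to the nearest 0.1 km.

-99.6 km east, 106.1 km north

Circle about each station: (x − 129.5)² + (y + 86.1)² = 299.04²; (x + 61.3)² + (y − 117.9)² = 40.08²; (x + 128.5)² + (y + 48.1)² = 156.88².
Subtracting the SAO equation from the ISA and HLID equations removes the quadratic terms:
-381.6 x + 408.0 y = 81293.16
-516.0 x + 76.0 y = 59455.99
Solving the 2×2 system: x ≈ -99.6, y ≈ 106.1 km.
Check against SAO (with the unrounded x, y): √((x − 129.5)²+(y + 86.1)²) = 299.04 ≈ 299.04 km. ✓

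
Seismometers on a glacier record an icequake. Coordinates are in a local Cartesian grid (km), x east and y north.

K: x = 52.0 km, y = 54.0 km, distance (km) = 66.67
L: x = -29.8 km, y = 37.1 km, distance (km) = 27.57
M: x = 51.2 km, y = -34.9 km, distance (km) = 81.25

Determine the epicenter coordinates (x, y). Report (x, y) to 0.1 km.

x ≈ -6.6 km, y ≈ 22.2 km

Circle about each station: (x − 52.0)² + (y − 54.0)² = 66.67²; (x + 29.8)² + (y − 37.1)² = 27.57²; (x − 51.2)² + (y + 34.9)² = 81.25².
Subtracting the K equation from the L and M equations removes the quadratic terms:
-163.6 x − 33.8 y = 329.23
-1.6 x − 177.8 y = -3937.22
Solving the 2×2 system: x ≈ -6.6, y ≈ 22.2 km.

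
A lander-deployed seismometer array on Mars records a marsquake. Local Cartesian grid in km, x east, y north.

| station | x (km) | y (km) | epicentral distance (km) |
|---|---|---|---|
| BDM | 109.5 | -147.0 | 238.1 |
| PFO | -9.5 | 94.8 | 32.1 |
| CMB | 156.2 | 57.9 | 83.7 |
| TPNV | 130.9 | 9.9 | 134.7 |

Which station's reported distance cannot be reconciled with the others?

Solve using three stations at a time. Using BDM, PFO, TPNV (subtract circle equations pairwise → linear system) gives (x, y) ≈ (10.0, 69.3).
Distances from that point to each station vs reported:
  BDM: calculated 238.1 vs reported 238.1 → residual 0.0 km
  PFO: calculated 32.1 vs reported 32.1 → residual 0.0 km
  CMB: calculated 146.6 vs reported 83.7 → residual 62.9 km
  TPNV: calculated 134.7 vs reported 134.7 → residual 0.0 km
BDM, PFO, TPNV are mutually consistent (residuals ≈ 0); CMB is off by 62.9 km.

CMB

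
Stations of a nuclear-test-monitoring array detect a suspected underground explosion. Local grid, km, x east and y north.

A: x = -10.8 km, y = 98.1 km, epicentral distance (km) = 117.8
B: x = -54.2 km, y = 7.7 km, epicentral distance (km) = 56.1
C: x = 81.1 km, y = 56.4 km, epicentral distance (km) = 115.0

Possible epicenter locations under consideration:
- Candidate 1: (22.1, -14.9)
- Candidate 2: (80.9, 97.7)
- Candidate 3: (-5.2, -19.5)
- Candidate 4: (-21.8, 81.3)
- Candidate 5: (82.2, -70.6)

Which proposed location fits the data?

Candidate 3

For each candidate, compare |candidate − station| to the reported distance:
Candidate 1: residuals A 0.1, B 23.5, C 22.5 → max 23.5 km
Candidate 2: residuals A 26.1, B 106.2, C 73.7 → max 106.2 km
Candidate 3: residuals A 0.1, B 0.1, C 0.1 → max 0.1 km
Candidate 4: residuals A 97.7, B 24.3, C 9.1 → max 97.7 km
Candidate 5: residuals A 74.8, B 101.2, C 12.0 → max 101.2 km
Only Candidate 3 has all residuals ≈ 0.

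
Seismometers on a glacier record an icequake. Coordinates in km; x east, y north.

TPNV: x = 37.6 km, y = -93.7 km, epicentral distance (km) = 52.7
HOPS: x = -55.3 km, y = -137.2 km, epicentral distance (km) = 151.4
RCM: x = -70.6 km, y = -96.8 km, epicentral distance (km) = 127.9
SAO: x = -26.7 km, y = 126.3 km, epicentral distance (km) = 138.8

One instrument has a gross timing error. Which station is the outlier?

Solve using three stations at a time. Using HOPS, RCM, SAO (subtract circle equations pairwise → linear system) gives (x, y) ≈ (18.4, -5.0).
Distances from that point to each station vs reported:
  TPNV: calculated 90.8 vs reported 52.7 → residual 38.1 km
  HOPS: calculated 151.4 vs reported 151.4 → residual 0.0 km
  RCM: calculated 127.9 vs reported 127.9 → residual 0.0 km
  SAO: calculated 138.8 vs reported 138.8 → residual 0.0 km
HOPS, RCM, SAO are mutually consistent (residuals ≈ 0); TPNV is off by 38.1 km.

TPNV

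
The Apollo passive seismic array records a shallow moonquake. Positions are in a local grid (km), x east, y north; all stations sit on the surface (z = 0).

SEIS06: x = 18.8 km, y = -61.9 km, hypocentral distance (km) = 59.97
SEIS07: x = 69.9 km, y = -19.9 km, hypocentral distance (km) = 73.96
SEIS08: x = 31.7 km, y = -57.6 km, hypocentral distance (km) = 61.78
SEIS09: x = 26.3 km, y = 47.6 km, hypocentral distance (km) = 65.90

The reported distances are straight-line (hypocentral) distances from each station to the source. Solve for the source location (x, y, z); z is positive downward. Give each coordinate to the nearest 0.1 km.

Each station gives a sphere (x−x_i)² + (y−y_i)² + z² = d_i² (stations at z=0).
Subtracting the SEIS06 sphere from SEIS07 and SEIS08: z² cancels, leaving linear equations in x and y:
102.2 x + 84.0 y = -776.71
25.8 x + 8.6 y = -82.77
Solving: x ≈ -0.212, y ≈ -8.989 km (keep extra digits for the depth step; rounded: -0.2, -9.0).
Then from the SEIS06 sphere: z² = 59.97² − (x − 18.8)² − (y + 61.9)² with x = -0.212, y = -8.989, so z ≈ 20.866 ≈ 20.9 km.

x ≈ -0.2 km, y ≈ -9.0 km, depth ≈ 20.9 km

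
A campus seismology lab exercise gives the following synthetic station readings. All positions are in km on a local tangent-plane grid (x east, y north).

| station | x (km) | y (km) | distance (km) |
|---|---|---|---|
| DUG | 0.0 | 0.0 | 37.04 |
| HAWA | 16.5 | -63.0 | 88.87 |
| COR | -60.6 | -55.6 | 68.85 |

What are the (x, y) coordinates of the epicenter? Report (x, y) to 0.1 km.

x ≈ -36.0 km, y ≈ 8.7 km

Circle about each station: x² + y² = 37.04²; (x − 16.5)² + (y + 63.0)² = 88.87²; (x + 60.6)² + (y + 55.6)² = 68.85².
Subtracting the DUG equation from the HAWA and COR equations removes the quadratic terms:
33.0 x − 126.0 y = -2284.67
-121.2 x − 111.2 y = 3395.36
Solving the 2×2 system: x ≈ -36.0, y ≈ 8.7 km.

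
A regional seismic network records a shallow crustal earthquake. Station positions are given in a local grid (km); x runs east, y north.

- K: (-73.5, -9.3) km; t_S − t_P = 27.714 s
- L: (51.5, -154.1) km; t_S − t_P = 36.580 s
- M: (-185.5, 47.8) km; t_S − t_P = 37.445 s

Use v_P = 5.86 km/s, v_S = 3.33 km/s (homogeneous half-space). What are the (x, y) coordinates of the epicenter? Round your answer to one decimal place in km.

x ≈ 92.8 km, y ≈ 125.0 km

Distance from S−P lag: d = Δt · v_P v_S / (v_P − v_S) = Δt · (5.86·3.33)/(5.86−3.33) ≈ 7.7130·Δt.
So d_K = 213.76, d_L = 282.14, d_M = 288.81 km.
Circle about each station: (x + 73.5)² + (y + 9.3)² = 213.76²; (x − 51.5)² + (y + 154.1)² = 282.14²; (x + 185.5)² + (y − 47.8)² = 288.81².
Subtracting the K equation from the L and M equations removes the quadratic terms:
250.0 x − 289.6 y = -12999.32
-224.0 x + 114.2 y = -6511.53
Solving the 2×2 system: x ≈ 92.8, y ≈ 125.0 km.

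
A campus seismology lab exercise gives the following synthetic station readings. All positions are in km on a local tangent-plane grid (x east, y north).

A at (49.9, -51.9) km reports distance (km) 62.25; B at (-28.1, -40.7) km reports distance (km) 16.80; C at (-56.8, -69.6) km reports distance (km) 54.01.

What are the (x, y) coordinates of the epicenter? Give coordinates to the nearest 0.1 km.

Circle about each station: (x − 49.9)² + (y + 51.9)² = 62.25²; (x + 28.1)² + (y + 40.7)² = 16.80²; (x + 56.8)² + (y + 69.6)² = 54.01².
Subtracting the A equation from the B and C equations removes the quadratic terms:
-156.0 x + 22.4 y = 855.30
-213.4 x − 35.4 y = 3844.76
Solving the 2×2 system: x ≈ -11.3, y ≈ -40.5 km.
Check against A (with the unrounded x, y): √((x − 49.9)²+(y + 51.9)²) = 62.25 ≈ 62.25 km. ✓

x ≈ -11.3 km, y ≈ -40.5 km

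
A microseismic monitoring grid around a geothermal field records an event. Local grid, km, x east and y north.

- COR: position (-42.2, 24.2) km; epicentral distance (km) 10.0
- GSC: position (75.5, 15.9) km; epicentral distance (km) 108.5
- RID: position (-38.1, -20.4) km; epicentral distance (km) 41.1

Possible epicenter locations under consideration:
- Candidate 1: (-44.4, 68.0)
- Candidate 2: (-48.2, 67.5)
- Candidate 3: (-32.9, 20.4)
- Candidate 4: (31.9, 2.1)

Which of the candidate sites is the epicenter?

Candidate 3

For each candidate, compare |candidate − station| to the reported distance:
Candidate 1: residuals COR 33.9, GSC 22.2, RID 47.5 → max 47.5 km
Candidate 2: residuals COR 33.7, GSC 25.5, RID 47.4 → max 47.4 km
Candidate 3: residuals COR 0.0, GSC 0.0, RID 0.0 → max 0.0 km
Candidate 4: residuals COR 67.3, GSC 62.8, RID 32.4 → max 67.3 km
Only Candidate 3 has all residuals ≈ 0.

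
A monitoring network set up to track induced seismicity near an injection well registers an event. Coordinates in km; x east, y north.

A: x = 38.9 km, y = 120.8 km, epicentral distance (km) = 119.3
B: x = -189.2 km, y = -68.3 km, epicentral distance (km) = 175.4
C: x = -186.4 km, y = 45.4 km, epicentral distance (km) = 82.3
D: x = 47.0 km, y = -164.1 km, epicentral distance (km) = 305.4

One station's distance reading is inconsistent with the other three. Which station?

A

Solve using three stations at a time. Using B, C, D (subtract circle equations pairwise → linear system) gives (x, y) ≈ (-118.8, 92.4).
Distances from that point to each station vs reported:
  A: calculated 160.3 vs reported 119.3 → residual 41.0 km
  B: calculated 175.4 vs reported 175.4 → residual 0.0 km
  C: calculated 82.3 vs reported 82.3 → residual 0.0 km
  D: calculated 305.4 vs reported 305.4 → residual 0.0 km
B, C, D are mutually consistent (residuals ≈ 0); A is off by 41.0 km.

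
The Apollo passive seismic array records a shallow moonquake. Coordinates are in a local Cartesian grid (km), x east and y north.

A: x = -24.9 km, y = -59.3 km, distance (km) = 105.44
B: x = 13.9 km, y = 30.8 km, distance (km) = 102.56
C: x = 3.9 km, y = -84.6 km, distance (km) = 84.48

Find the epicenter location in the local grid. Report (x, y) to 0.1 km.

x ≈ 79.9 km, y ≈ -47.7 km

Circle about each station: (x + 24.9)² + (y + 59.3)² = 105.44²; (x − 13.9)² + (y − 30.8)² = 102.56²; (x − 3.9)² + (y + 84.6)² = 84.48².
Subtracting pairs of circle equations eliminates x²+y² and gives linear equations (the radical axes):
77.6 x + 180.2 y = -2395.61
57.6 x − 50.6 y = 7016.59
Solving the 2×2 system: x ≈ 79.9, y ≈ -47.7 km.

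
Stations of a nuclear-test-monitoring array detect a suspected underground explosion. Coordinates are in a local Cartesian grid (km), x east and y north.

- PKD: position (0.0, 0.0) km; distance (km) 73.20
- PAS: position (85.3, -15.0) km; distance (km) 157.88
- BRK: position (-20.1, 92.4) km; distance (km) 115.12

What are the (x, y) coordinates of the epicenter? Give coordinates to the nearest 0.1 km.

(-72.5, -10.1)

Circle about each station: x² + y² = 73.20²; (x − 85.3)² + (y + 15.0)² = 157.88²; (x + 20.1)² + (y − 92.4)² = 115.12².
Subtracting the PKD equation from the PAS and BRK equations removes the quadratic terms:
170.6 x − 30.0 y = -12066.76
-40.2 x + 184.8 y = 1047.40
Solving the 2×2 system: x ≈ -72.5, y ≈ -10.1 km.
Check against PKD (with the unrounded x, y): √(x²+y²) = 73.21 ≈ 73.20 km. ✓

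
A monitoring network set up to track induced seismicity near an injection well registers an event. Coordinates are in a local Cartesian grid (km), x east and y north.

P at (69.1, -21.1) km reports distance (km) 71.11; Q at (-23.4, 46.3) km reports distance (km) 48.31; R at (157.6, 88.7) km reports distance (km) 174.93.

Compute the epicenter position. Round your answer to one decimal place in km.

Circle about each station: (x − 69.1)² + (y + 21.1)² = 71.11²; (x + 23.4)² + (y − 46.3)² = 48.31²; (x − 157.6)² + (y − 88.7)² = 174.93².
Subtracting pairs of circle equations eliminates x²+y² and gives linear equations (the radical axes):
-185.0 x + 134.8 y = 194.01
177.0 x + 219.6 y = 1941.56
Solving the 2×2 system: x ≈ 3.4, y ≈ 6.1 km.

x ≈ 3.4 km, y ≈ 6.1 km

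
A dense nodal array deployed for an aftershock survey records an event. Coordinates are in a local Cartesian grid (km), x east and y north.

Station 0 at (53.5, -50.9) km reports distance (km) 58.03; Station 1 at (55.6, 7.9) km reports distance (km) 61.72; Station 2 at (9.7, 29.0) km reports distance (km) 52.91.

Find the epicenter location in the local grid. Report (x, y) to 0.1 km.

(2.4, -23.4)

Circle about each station: (x − 53.5)² + (y + 50.9)² = 58.03²; (x − 55.6)² + (y − 7.9)² = 61.72²; (x − 9.7)² + (y − 29.0)² = 52.91².
Subtracting pairs of circle equations eliminates x²+y² and gives linear equations (the radical axes):
4.2 x + 117.6 y = -2741.17
-87.6 x + 159.8 y = -3949.96
Solving the 2×2 system: x ≈ 2.4, y ≈ -23.4 km.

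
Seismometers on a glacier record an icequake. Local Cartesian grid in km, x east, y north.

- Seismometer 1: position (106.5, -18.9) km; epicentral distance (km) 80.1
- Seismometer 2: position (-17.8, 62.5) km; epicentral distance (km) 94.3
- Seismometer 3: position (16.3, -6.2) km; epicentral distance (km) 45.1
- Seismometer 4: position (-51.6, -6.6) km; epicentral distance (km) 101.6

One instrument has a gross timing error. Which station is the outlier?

Seismometer 2

Solve using three stations at a time. Using Seismometer 1, Seismometer 3, Seismometer 4 (subtract circle equations pairwise → linear system) gives (x, y) ≈ (43.2, 30.5).
Distances from that point to each station vs reported:
  Seismometer 1: calculated 80.3 vs reported 80.1 → residual 0.2 km
  Seismometer 2: calculated 68.9 vs reported 94.3 → residual 25.4 km
  Seismometer 3: calculated 45.5 vs reported 45.1 → residual 0.4 km
  Seismometer 4: calculated 101.8 vs reported 101.6 → residual 0.2 km
Seismometer 1, Seismometer 3, Seismometer 4 are mutually consistent (residuals ≈ 0); Seismometer 2 is off by 25.4 km.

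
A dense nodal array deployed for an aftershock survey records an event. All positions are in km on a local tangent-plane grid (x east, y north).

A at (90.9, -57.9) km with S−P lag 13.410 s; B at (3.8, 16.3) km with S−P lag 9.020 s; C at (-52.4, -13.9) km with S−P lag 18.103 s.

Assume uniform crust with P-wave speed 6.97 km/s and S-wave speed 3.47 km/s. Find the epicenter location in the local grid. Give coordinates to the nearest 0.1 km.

64.4 km east, 30.9 km north

Distance from S−P lag: d = Δt · v_P v_S / (v_P − v_S) = Δt · (6.97·3.47)/(6.97−3.47) ≈ 6.9103·Δt.
So d_A = 92.67, d_B = 62.33, d_C = 125.10 km.
Circle about each station: (x − 90.9)² + (y + 57.9)² = 92.67²; (x − 3.8)² + (y − 16.3)² = 62.33²; (x + 52.4)² + (y + 13.9)² = 125.10².
Subtracting the A equation from the B and C equations removes the quadratic terms:
-174.2 x + 148.4 y = -6632.39
-286.6 x + 88.0 y = -15738.53
Solving the 2×2 system: x ≈ 64.4, y ≈ 30.9 km.
Check against A (with the unrounded x, y): √((x − 90.9)²+(y + 57.9)²) = 92.68 ≈ 92.67 km. ✓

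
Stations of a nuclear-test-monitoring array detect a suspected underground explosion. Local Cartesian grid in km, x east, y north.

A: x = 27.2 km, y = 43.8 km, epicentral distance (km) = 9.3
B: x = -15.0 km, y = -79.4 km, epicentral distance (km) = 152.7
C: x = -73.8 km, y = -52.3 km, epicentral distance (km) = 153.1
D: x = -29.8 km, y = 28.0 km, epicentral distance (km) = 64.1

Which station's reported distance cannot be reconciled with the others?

Solve using three stations at a time. Using B, C, D (subtract circle equations pairwise → linear system) gives (x, y) ≈ (19.0, 69.4).
Distances from that point to each station vs reported:
  A: calculated 26.9 vs reported 9.3 → residual 17.6 km
  B: calculated 152.7 vs reported 152.7 → residual 0.0 km
  C: calculated 153.1 vs reported 153.1 → residual 0.0 km
  D: calculated 64.0 vs reported 64.1 → residual 0.1 km
B, C, D are mutually consistent (residuals ≈ 0); A is off by 17.6 km.

A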